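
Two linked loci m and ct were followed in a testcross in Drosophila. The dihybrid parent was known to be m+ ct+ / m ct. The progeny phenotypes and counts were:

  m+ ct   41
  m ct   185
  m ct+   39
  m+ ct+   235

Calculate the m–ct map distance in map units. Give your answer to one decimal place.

The recombinant classes are m+ ct and m ct+: 41 + 39 = 80.
Recombination frequency = 80/500 = 0.1600 ≈ 16.0%, i.e. 16.0 map units.

16.0 map units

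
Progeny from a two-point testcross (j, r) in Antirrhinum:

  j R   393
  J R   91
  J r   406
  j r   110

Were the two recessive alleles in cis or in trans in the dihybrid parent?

The two most frequent classes are J r (406) and j R (393); these are the parental (non-recombinant) types.
So the F1 carried J r on one chromosome and j R on the other — the recessive alleles are on opposite chromosomes (trans / repulsion).

trans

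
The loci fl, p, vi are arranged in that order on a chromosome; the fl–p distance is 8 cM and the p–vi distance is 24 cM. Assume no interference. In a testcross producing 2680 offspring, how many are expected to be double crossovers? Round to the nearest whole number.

51

Map distances give recombination frequencies of 0.080 and 0.240 for the two intervals.
With no interference, expected double-crossover frequency = 0.080 × 0.240 = 0.01920.
Expected number = 0.01920 × 2680 = 51.46 ≈ 51.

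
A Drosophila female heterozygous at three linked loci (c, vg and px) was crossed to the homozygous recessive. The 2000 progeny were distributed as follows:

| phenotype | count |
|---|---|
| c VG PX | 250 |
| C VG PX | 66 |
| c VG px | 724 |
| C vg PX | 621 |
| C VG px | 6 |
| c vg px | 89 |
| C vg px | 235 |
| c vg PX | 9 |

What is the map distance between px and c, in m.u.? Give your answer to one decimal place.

The two most frequent reciprocal classes, C vg PX and c VG px, are the parental types, so the F1 was C vg PX / c VG px.
The two rarest classes, c vg PX and C VG px, are the double crossovers. Comparing them with the parentals, only the c allele has switched, so c is the middle locus and the order is px – c – vg.
Crossovers in the px–c interval produce the single-crossover classes C vg px and c VG PX (235 + 250 = 485) plus the double crossovers (15).
RF(px–c) = (485 + 15) / 2000 = 500/2000 = 0.2500 → 25.0 m.u.

25.0 m.u.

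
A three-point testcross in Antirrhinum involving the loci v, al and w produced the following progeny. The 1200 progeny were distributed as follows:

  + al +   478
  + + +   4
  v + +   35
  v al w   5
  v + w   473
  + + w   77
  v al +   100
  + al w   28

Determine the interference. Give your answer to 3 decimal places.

The two most frequent reciprocal classes, + al + and v + w, are the parental types, so the F1 was + al + / v + w.
The two rarest classes, + + + and v al w, are the double crossovers. Comparing them with the parentals, only the al allele has switched, so al is the middle locus and the order is v – al – w.
v–al: (177 + 9)/1200 = 0.1550; al–w: (63 + 9)/1200 = 0.0600.
Expected DCO frequency = 0.1550 × 0.0600 ≈ 0.00930; observed = 9/1200 ≈ 0.00750.
Coefficient of coincidence = 0.00750/0.00930 ≈ 0.806; interference = 1 − 0.806 = 0.194.

0.194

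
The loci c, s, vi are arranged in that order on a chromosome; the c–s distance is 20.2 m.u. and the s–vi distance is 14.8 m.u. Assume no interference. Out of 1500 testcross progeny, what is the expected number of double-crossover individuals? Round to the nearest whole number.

45

Map distances give recombination frequencies of 0.202 and 0.148 for the two intervals.
With no interference, expected double-crossover frequency = 0.202 × 0.148 = 0.02990.
Expected number = 0.02990 × 1500 = 44.84 ≈ 45.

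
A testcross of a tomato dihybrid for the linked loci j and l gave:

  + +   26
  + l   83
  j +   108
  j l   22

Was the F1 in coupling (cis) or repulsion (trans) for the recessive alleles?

trans

The two most frequent classes are + l (83) and j + (108); these are the parental (non-recombinant) types.
So the F1 carried + l on one chromosome and j + on the other — the recessive alleles are on opposite chromosomes (trans / repulsion).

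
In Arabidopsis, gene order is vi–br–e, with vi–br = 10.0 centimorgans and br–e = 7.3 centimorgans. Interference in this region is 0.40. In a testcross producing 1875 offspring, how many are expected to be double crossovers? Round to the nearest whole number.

Map distances give recombination frequencies of 0.100 and 0.073 for the two intervals.
With interference 0.40 (so coincidence = 0.60), expected double-crossover frequency = 0.100 × 0.073 × 0.60 = 0.00438.
Expected number = 0.00438 × 1875 = 8.21 ≈ 8.

8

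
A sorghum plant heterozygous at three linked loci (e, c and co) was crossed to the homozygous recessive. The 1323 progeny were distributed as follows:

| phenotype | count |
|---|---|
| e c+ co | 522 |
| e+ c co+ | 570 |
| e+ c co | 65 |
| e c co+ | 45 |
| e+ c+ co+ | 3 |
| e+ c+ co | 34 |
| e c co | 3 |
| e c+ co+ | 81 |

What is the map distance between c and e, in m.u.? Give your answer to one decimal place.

The two most frequent reciprocal classes, e c+ co and e+ c co+, are the parental types, so the F1 was e c+ co / e+ c co+.
The two rarest classes, e c co and e+ c+ co+, are the double crossovers. Comparing them with the parentals, only the c allele has switched, so c is the middle locus and the order is co – c – e.
Crossovers in the c–e interval produce the single-crossover classes e+ c+ co and e c co+ (34 + 45 = 79) plus the double crossovers (6).
RF(c–e) = (79 + 6) / 1323 = 85/1323 = 0.0642 → 6.4 m.u.

6.4 m.u.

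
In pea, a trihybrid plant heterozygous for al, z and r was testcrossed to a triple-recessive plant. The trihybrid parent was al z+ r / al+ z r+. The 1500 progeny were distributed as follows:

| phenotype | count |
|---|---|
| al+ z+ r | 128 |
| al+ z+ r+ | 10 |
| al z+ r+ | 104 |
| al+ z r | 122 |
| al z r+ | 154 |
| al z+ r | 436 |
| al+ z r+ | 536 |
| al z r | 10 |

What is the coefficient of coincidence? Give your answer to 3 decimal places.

0.404

The two rarest classes, al z r and al+ z+ r+, are the double crossovers. Comparing them with the parentals, only the z allele has switched, so z is the middle locus and the order is al – z – r.
al–z: (282 + 20)/1500 = 0.2013; z–r: (226 + 20)/1500 = 0.1640.
Expected DCO frequency = 0.2013 × 0.1640 ≈ 0.03301; observed = 20/1500 ≈ 0.01333.
Coefficient of coincidence = 0.01333/0.03301 ≈ 0.404.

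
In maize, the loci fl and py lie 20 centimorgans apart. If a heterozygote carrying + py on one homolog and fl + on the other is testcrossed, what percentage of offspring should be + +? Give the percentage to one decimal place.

10.0%

A map distance of 20 centimorgans corresponds to a recombination frequency of 0.200.
The F1 is + py / fl +, so + + is a recombinant gamete class with expected frequency r/2 = 0.200/2 = 0.1000.
That is 0.1000 = 10.0% of the progeny.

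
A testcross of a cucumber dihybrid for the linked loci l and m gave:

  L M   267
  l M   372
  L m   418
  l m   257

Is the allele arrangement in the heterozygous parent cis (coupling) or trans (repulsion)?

trans

The two most frequent classes are L m (418) and l M (372); these are the parental (non-recombinant) types.
So the F1 carried L m on one chromosome and l M on the other — the recessive alleles are on opposite chromosomes (trans / repulsion).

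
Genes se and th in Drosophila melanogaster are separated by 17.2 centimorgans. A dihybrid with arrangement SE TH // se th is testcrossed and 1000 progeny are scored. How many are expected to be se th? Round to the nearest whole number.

A map distance of 17.2 centimorgans corresponds to a recombination frequency of 0.172.
The F1 is SE TH / se th, so se th is a parental gamete class with expected frequency (1 − r)/2 = 0.828/2 = 0.4140.
Expected number = 0.4140 × 1000 = 414.00 ≈ 414.

414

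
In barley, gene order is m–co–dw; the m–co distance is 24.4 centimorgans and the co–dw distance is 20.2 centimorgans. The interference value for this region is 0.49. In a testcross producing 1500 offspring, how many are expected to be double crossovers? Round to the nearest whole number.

38

Map distances give recombination frequencies of 0.244 and 0.202 for the two intervals.
With interference 0.49 (so coincidence = 0.51), expected double-crossover frequency = 0.244 × 0.202 × 0.51 = 0.02514.
Expected number = 0.02514 × 1500 = 37.71 ≈ 38.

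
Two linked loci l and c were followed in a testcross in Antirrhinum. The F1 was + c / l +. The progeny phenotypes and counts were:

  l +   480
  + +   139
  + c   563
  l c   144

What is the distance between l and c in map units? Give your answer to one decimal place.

21.3 map units

The recombinant classes are + + and l c: 139 + 144 = 283.
Recombination frequency = 283/1326 = 0.2134 ≈ 21.3%, i.e. 21.3 map units.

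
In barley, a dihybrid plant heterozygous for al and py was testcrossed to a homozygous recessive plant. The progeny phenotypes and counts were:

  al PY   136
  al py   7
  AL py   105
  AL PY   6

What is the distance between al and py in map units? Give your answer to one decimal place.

The two most frequent classes, AL py (105) and al PY (136), are the parental types, so the F1 was AL py / al PY.
The recombinant classes are AL PY and al py: 6 + 7 = 13.
Recombination frequency = 13/254 = 0.0512 ≈ 5.1%, i.e. 5.1 map units.

5.1 map units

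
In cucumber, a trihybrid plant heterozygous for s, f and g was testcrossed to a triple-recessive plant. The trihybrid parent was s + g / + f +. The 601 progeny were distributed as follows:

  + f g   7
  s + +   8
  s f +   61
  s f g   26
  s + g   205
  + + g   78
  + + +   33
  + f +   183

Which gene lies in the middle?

g

The two rarest classes, s + + and + f g, are the double crossovers. Comparing them with the parentals, only the g allele has switched, so g is the middle locus and the order is f – g – s.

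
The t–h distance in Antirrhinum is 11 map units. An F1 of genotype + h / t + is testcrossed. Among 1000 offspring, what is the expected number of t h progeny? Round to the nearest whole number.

A map distance of 11 map units corresponds to a recombination frequency of 0.110.
The F1 is + h / t +, so t h is a recombinant gamete class with expected frequency r/2 = 0.110/2 = 0.0550.
Expected number = 0.0550 × 1000 = 55.00 ≈ 55.

55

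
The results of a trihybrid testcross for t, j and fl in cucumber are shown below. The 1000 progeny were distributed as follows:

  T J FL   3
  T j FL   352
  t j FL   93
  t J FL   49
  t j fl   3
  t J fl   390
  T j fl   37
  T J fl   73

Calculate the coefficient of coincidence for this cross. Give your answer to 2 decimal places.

The two most frequent reciprocal classes, T j FL and t J fl, are the parental types, so the F1 was T j FL / t J fl.
The two rarest classes, T J FL and t j fl, are the double crossovers. Comparing them with the parentals, only the j allele has switched, so j is the middle locus and the order is fl – j – t.
fl–j: (86 + 6)/1000 = 0.0920; j–t: (166 + 6)/1000 = 0.1720.
Expected DCO frequency = 0.0920 × 0.1720 ≈ 0.01582; observed = 6/1000 ≈ 0.00600.
Coefficient of coincidence = 0.00600/0.01582 ≈ 0.38.

0.38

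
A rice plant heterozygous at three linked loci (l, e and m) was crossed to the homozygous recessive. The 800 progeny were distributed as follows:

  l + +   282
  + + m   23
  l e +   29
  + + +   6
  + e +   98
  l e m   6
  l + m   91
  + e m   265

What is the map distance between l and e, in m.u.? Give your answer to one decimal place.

The two most frequent reciprocal classes, + e m and l + +, are the parental types, so the F1 was + e m / l + +.
The two rarest classes, l e m and + + +, are the double crossovers. Comparing them with the parentals, only the l allele has switched, so l is the middle locus and the order is m – l – e.
Crossovers in the l–e interval produce the single-crossover classes + + m and l e + (23 + 29 = 52) plus the double crossovers (12).
RF(l–e) = (52 + 12) / 800 = 64/800 = 0.0800 → 8.0 m.u.

8.0 m.u.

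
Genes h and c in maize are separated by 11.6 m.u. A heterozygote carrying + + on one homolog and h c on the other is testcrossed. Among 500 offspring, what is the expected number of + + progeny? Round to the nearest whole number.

221

A map distance of 11.6 m.u. corresponds to a recombination frequency of 0.116.
The F1 is + + / h c, so + + is a parental gamete class with expected frequency (1 − r)/2 = 0.884/2 = 0.4420.
Expected number = 0.4420 × 500 = 221.00 ≈ 221.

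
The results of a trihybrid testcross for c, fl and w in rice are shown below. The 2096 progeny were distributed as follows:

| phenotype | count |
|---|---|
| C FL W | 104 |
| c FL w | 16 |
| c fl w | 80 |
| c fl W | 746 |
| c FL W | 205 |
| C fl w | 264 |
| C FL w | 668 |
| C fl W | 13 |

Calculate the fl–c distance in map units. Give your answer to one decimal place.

The two most frequent reciprocal classes, c fl W and C FL w, are the parental types, so the F1 was c fl W / C FL w.
The two rarest classes, C fl W and c FL w, are the double crossovers. Comparing them with the parentals, only the c allele has switched, so c is the middle locus and the order is w – c – fl.
Crossovers in the c–fl interval produce the single-crossover classes c FL W and C fl w (205 + 264 = 469) plus the double crossovers (29).
RF(c–fl) = (469 + 29) / 2096 = 498/2096 = 0.2376 → 23.8 map units.

23.8 map units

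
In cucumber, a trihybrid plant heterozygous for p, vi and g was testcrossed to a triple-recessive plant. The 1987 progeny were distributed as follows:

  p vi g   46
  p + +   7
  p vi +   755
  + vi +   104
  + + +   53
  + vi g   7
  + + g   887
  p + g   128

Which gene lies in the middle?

The two most frequent reciprocal classes, p vi + and + + g, are the parental types, so the F1 was p vi + / + + g.
The two rarest classes, p + + and + vi g, are the double crossovers. Comparing them with the parentals, only the vi allele has switched, so vi is the middle locus and the order is p – vi – g.

vi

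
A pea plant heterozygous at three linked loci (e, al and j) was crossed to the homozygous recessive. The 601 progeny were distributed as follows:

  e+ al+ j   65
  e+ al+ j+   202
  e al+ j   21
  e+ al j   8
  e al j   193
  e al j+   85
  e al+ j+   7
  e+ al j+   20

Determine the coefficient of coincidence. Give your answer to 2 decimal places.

The two most frequent reciprocal classes, e+ al+ j+ and e al j, are the parental types, so the F1 was e+ al+ j+ / e al j.
The two rarest classes, e al+ j+ and e+ al j, are the double crossovers. Comparing them with the parentals, only the e allele has switched, so e is the middle locus and the order is j – e – al.
j–e: (150 + 15)/601 = 0.2745; e–al: (41 + 15)/601 = 0.0932.
Expected DCO frequency = 0.2745 × 0.0932 ≈ 0.02558; observed = 15/601 ≈ 0.02496.
Coefficient of coincidence = 0.02496/0.02558 ≈ 0.98.

0.98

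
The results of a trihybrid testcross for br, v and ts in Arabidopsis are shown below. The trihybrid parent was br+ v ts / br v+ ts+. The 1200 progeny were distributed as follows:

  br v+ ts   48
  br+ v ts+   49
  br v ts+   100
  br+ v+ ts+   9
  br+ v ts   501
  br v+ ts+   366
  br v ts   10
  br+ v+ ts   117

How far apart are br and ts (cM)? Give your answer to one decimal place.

The two rarest classes, br v ts and br+ v+ ts+, are the double crossovers. Comparing them with the parentals, only the br allele has switched, so br is the middle locus and the order is v – br – ts.
Crossovers in the br–ts interval produce the single-crossover classes br+ v ts+ and br v+ ts (49 + 48 = 97) plus the double crossovers (19).
RF(br–ts) = (97 + 19) / 1200 = 116/1200 = 0.0967 → 9.7 cM.

9.7 cM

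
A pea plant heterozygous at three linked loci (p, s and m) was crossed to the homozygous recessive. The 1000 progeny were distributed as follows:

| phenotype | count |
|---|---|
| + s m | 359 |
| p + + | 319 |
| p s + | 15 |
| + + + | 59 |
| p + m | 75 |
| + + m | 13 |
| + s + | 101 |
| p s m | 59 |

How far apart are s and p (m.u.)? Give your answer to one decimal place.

14.6 m.u.

The two most frequent reciprocal classes, p + + and + s m, are the parental types, so the F1 was p + + / + s m.
The two rarest classes, p s + and + + m, are the double crossovers. Comparing them with the parentals, only the s allele has switched, so s is the middle locus and the order is m – s – p.
Crossovers in the s–p interval produce the single-crossover classes + + + and p s m (59 + 59 = 118) plus the double crossovers (28).
RF(s–p) = (118 + 28) / 1000 = 146/1000 = 0.1460 → 14.6 m.u.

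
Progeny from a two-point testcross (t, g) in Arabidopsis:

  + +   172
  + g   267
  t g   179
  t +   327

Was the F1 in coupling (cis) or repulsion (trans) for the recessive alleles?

trans

The two most frequent classes are + g (267) and t + (327); these are the parental (non-recombinant) types.
So the F1 carried + g on one chromosome and t + on the other — the recessive alleles are on opposite chromosomes (trans / repulsion).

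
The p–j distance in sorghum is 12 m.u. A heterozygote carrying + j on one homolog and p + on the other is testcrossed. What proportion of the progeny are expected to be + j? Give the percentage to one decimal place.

A map distance of 12 m.u. corresponds to a recombination frequency of 0.120.
The F1 is + j / p +, so + j is a parental gamete class with expected frequency (1 − r)/2 = 0.880/2 = 0.4400.
That is 0.4400 = 44.0% of the progeny.

44.0%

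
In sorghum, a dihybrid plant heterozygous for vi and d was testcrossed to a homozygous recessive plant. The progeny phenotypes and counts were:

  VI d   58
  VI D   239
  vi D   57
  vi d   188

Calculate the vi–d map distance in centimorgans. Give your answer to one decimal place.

The two most frequent classes, VI D (239) and vi d (188), are the parental types, so the F1 was VI D / vi d.
The recombinant classes are VI d and vi D: 58 + 57 = 115.
Recombination frequency = 115/542 = 0.2122 ≈ 21.2%, i.e. 21.2 centimorgans.

21.2 centimorgans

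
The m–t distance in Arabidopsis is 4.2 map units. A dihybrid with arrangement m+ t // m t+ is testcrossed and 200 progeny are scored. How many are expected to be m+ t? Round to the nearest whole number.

A map distance of 4.2 map units corresponds to a recombination frequency of 0.042.
The F1 is m+ t / m t+, so m+ t is a parental gamete class with expected frequency (1 − r)/2 = 0.958/2 = 0.4790.
Expected number = 0.4790 × 200 = 95.80 ≈ 96.

96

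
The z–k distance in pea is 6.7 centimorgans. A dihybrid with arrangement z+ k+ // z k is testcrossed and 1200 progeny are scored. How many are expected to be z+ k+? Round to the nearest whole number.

A map distance of 6.7 centimorgans corresponds to a recombination frequency of 0.067.
The F1 is z+ k+ / z k, so z+ k+ is a parental gamete class with expected frequency (1 − r)/2 = 0.933/2 = 0.4665.
Expected number = 0.4665 × 1200 = 559.80 ≈ 560.

560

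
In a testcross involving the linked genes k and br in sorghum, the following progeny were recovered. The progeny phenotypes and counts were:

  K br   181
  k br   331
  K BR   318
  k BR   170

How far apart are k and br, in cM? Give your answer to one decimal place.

35.1 cM

The two most frequent classes, K BR (318) and k br (331), are the parental types, so the F1 was K BR / k br.
The recombinant classes are K br and k BR: 181 + 170 = 351.
Recombination frequency = 351/1000 = 0.3510 ≈ 35.1%, i.e. 35.1 cM.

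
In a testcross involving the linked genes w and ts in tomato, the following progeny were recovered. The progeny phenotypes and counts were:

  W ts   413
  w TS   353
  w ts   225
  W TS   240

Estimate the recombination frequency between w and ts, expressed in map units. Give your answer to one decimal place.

37.8 map units

The two most frequent classes, W ts (413) and w TS (353), are the parental types, so the F1 was W ts / w TS.
The recombinant classes are W TS and w ts: 240 + 225 = 465.
Recombination frequency = 465/1231 = 0.3777 ≈ 37.8%, i.e. 37.8 map units.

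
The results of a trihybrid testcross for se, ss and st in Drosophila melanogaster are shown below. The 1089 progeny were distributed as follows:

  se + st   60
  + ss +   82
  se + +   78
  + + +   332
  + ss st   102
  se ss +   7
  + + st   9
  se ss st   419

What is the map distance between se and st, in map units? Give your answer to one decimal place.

The two most frequent reciprocal classes, se ss st and + + +, are the parental types, so the F1 was se ss st / + + +.
The two rarest classes, se ss + and + + st, are the double crossovers. Comparing them with the parentals, only the st allele has switched, so st is the middle locus and the order is ss – st – se.
Crossovers in the st–se interval produce the single-crossover classes + ss st and se + + (102 + 78 = 180) plus the double crossovers (16).
RF(st–se) = (180 + 16) / 1089 = 196/1089 = 0.1800 → 18.0 map units.

18.0 map units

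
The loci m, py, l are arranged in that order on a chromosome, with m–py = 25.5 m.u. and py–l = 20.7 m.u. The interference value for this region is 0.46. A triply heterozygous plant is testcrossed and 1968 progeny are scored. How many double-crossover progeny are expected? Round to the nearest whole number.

56

Map distances give recombination frequencies of 0.255 and 0.207 for the two intervals.
With interference 0.46 (so coincidence = 0.54), expected double-crossover frequency = 0.255 × 0.207 × 0.54 = 0.02850.
Expected number = 0.02850 × 1968 = 56.10 ≈ 56.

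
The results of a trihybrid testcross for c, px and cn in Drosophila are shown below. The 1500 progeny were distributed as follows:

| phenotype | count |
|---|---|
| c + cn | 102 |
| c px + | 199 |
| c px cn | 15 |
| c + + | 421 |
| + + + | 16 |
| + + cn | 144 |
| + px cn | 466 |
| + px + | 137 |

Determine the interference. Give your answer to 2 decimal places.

0.54

The two most frequent reciprocal classes, c + + and + px cn, are the parental types, so the F1 was c + + / + px cn.
The two rarest classes, + + + and c px cn, are the double crossovers. Comparing them with the parentals, only the c allele has switched, so c is the middle locus and the order is px – c – cn.
px–c: (343 + 31)/1500 = 0.2493; c–cn: (239 + 31)/1500 = 0.1800.
Expected DCO frequency = 0.2493 × 0.1800 ≈ 0.04487; observed = 31/1500 ≈ 0.02067.
Coefficient of coincidence = 0.02067/0.04487 ≈ 0.46; interference = 1 − 0.46 = 0.54.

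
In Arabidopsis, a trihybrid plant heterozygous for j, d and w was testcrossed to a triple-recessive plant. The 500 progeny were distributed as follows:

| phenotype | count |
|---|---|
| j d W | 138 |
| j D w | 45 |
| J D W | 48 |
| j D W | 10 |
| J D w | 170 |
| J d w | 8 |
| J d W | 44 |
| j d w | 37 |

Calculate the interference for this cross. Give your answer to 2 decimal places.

0.18

The two most frequent reciprocal classes, j d W and J D w, are the parental types, so the F1 was j d W / J D w.
The two rarest classes, j D W and J d w, are the double crossovers. Comparing them with the parentals, only the d allele has switched, so d is the middle locus and the order is w – d – j.
w–d: (85 + 18)/500 = 0.2060; d–j: (89 + 18)/500 = 0.2140.
Expected DCO frequency = 0.2060 × 0.2140 ≈ 0.04408; observed = 18/500 ≈ 0.03600.
Coefficient of coincidence = 0.03600/0.04408 ≈ 0.82; interference = 1 − 0.82 = 0.18.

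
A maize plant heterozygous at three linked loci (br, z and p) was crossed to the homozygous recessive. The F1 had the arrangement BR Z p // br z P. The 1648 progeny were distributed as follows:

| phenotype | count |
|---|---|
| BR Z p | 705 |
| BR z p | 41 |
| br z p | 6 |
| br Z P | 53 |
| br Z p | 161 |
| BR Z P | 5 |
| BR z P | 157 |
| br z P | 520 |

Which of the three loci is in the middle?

p

The two rarest classes, BR Z P and br z p, are the double crossovers. Comparing them with the parentals, only the p allele has switched, so p is the middle locus and the order is br – p – z.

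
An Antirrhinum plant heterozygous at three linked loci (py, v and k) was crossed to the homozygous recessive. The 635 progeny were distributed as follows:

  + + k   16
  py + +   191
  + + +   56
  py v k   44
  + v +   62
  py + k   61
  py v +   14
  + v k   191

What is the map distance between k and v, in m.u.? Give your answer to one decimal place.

The two most frequent reciprocal classes, + v k and py + +, are the parental types, so the F1 was + v k / py + +.
The two rarest classes, + + k and py v +, are the double crossovers. Comparing them with the parentals, only the v allele has switched, so v is the middle locus and the order is py – v – k.
Crossovers in the v–k interval produce the single-crossover classes + v + and py + k (62 + 61 = 123) plus the double crossovers (30).
RF(v–k) = (123 + 30) / 635 = 153/635 = 0.2409 → 24.1 m.u.

24.1 m.u.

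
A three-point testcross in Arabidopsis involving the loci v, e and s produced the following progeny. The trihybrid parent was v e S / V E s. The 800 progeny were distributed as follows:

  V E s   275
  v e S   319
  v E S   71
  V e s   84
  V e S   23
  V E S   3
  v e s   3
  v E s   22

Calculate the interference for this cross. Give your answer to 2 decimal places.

The two rarest classes, v e s and V E S, are the double crossovers. Comparing them with the parentals, only the s allele has switched, so s is the middle locus and the order is v – s – e.
v–s: (45 + 6)/800 = 0.0638; s–e: (155 + 6)/800 = 0.2013.
Expected DCO frequency = 0.0638 × 0.2013 ≈ 0.01284; observed = 6/800 ≈ 0.00750.
Coefficient of coincidence = 0.00750/0.01284 ≈ 0.58; interference = 1 − 0.58 = 0.42.

0.42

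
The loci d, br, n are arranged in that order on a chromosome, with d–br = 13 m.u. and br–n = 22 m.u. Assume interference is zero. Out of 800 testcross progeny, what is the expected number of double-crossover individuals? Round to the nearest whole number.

Map distances give recombination frequencies of 0.130 and 0.220 for the two intervals.
With no interference, expected double-crossover frequency = 0.130 × 0.220 = 0.02860.
Expected number = 0.02860 × 800 = 22.88 ≈ 23.

23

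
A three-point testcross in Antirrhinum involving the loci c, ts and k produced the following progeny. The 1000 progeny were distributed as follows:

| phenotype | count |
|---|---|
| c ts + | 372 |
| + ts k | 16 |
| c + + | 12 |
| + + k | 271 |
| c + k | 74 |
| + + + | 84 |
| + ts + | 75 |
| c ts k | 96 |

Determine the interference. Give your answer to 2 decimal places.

The two most frequent reciprocal classes, c ts + and + + k, are the parental types, so the F1 was c ts + / + + k.
The two rarest classes, c + + and + ts k, are the double crossovers. Comparing them with the parentals, only the ts allele has switched, so ts is the middle locus and the order is c – ts – k.
c–ts: (149 + 28)/1000 = 0.1770; ts–k: (180 + 28)/1000 = 0.2080.
Expected DCO frequency = 0.1770 × 0.2080 ≈ 0.03682; observed = 28/1000 ≈ 0.02800.
Coefficient of coincidence = 0.02800/0.03682 ≈ 0.76; interference = 1 − 0.76 = 0.24.

0.24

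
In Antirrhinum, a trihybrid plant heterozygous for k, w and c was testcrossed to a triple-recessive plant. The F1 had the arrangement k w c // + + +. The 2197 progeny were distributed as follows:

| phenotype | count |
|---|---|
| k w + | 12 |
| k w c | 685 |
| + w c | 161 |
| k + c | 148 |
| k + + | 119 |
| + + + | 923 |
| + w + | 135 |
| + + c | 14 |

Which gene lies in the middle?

c

The two rarest classes, k w + and + + c, are the double crossovers. Comparing them with the parentals, only the c allele has switched, so c is the middle locus and the order is w – c – k.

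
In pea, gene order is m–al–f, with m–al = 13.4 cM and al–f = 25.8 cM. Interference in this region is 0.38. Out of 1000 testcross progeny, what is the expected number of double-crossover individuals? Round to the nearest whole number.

Map distances give recombination frequencies of 0.134 and 0.258 for the two intervals.
With interference 0.38 (so coincidence = 0.62), expected double-crossover frequency = 0.134 × 0.258 × 0.62 = 0.02143.
Expected number = 0.02143 × 1000 = 21.43 ≈ 21.

21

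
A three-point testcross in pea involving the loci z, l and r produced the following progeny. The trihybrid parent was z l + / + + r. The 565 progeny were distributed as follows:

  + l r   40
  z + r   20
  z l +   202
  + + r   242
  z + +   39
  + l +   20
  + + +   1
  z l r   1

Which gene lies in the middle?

The two rarest classes, z l r and + + +, are the double crossovers. Comparing them with the parentals, only the r allele has switched, so r is the middle locus and the order is z – r – l.

r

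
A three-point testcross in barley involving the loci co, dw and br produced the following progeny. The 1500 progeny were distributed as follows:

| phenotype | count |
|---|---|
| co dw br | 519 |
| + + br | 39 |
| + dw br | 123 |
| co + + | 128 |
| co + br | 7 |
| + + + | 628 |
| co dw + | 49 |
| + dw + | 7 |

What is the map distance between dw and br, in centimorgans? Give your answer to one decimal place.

6.8 centimorgans

The two most frequent reciprocal classes, co dw br and + + +, are the parental types, so the F1 was co dw br / + + +.
The two rarest classes, co + br and + dw +, are the double crossovers. Comparing them with the parentals, only the dw allele has switched, so dw is the middle locus and the order is br – dw – co.
Crossovers in the br–dw interval produce the single-crossover classes co dw + and + + br (49 + 39 = 88) plus the double crossovers (14).
RF(br–dw) = (88 + 14) / 1500 = 102/1500 = 0.0680 → 6.8 centimorgans.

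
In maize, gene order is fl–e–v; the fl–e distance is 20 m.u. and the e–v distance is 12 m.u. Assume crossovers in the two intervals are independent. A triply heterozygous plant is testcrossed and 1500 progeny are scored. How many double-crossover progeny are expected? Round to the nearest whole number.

Map distances give recombination frequencies of 0.200 and 0.120 for the two intervals.
With no interference, expected double-crossover frequency = 0.200 × 0.120 = 0.02400.
Expected number = 0.02400 × 1500 = 36.00 ≈ 36.

36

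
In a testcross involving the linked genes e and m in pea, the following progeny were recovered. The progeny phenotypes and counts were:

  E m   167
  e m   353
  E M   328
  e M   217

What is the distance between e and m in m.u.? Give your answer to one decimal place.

The two most frequent classes, E M (328) and e m (353), are the parental types, so the F1 was E M / e m.
The recombinant classes are E m and e M: 167 + 217 = 384.
Recombination frequency = 384/1065 = 0.3606 ≈ 36.1%, i.e. 36.1 m.u.

36.1 m.u.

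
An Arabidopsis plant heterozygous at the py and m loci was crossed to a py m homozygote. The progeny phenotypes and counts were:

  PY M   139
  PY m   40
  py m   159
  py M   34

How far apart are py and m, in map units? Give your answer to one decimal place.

The two most frequent classes, PY M (139) and py m (159), are the parental types, so the F1 was PY M / py m.
The recombinant classes are PY m and py M: 40 + 34 = 74.
Recombination frequency = 74/372 = 0.1989 ≈ 19.9%, i.e. 19.9 map units.

19.9 map units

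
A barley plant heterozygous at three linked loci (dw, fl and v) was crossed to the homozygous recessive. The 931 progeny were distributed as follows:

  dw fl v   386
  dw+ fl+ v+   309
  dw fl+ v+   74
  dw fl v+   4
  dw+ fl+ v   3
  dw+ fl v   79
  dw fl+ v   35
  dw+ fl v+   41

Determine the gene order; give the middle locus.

v

The two most frequent reciprocal classes, dw+ fl+ v+ and dw fl v, are the parental types, so the F1 was dw+ fl+ v+ / dw fl v.
The two rarest classes, dw+ fl+ v and dw fl v+, are the double crossovers. Comparing them with the parentals, only the v allele has switched, so v is the middle locus and the order is dw – v – fl.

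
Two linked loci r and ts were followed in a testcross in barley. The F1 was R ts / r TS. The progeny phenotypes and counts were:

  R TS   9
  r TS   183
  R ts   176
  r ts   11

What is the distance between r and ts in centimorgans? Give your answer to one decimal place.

5.3 centimorgans

The recombinant classes are R TS and r ts: 9 + 11 = 20.
Recombination frequency = 20/379 = 0.0528 ≈ 5.3%, i.e. 5.3 centimorgans.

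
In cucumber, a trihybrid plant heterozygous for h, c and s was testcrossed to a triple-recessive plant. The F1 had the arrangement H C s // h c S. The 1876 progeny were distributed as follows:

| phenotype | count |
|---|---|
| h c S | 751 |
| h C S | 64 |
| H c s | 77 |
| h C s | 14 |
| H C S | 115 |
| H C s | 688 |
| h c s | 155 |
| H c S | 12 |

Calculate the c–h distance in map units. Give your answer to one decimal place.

8.9 map units

The two rarest classes, h C s and H c S, are the double crossovers. Comparing them with the parentals, only the h allele has switched, so h is the middle locus and the order is s – h – c.
Crossovers in the h–c interval produce the single-crossover classes H c s and h C S (77 + 64 = 141) plus the double crossovers (26).
RF(h–c) = (141 + 26) / 1876 = 167/1876 = 0.0890 → 8.9 map units.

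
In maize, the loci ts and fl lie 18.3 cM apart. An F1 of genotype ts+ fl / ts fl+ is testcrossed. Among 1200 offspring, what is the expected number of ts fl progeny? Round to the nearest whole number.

110

A map distance of 18.3 cM corresponds to a recombination frequency of 0.183.
The F1 is ts+ fl / ts fl+, so ts fl is a recombinant gamete class with expected frequency r/2 = 0.183/2 = 0.0915.
Expected number = 0.0915 × 1200 = 109.80 ≈ 110.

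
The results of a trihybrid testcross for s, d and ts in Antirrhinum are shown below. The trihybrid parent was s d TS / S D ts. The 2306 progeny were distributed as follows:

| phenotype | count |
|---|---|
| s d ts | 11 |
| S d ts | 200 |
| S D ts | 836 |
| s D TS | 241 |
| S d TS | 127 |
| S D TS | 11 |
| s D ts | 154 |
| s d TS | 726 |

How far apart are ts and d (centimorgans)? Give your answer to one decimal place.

20.1 centimorgans

The two rarest classes, s d ts and S D TS, are the double crossovers. Comparing them with the parentals, only the ts allele has switched, so ts is the middle locus and the order is s – ts – d.
Crossovers in the ts–d interval produce the single-crossover classes s D TS and S d ts (241 + 200 = 441) plus the double crossovers (22).
RF(ts–d) = (441 + 22) / 2306 = 463/2306 = 0.2008 → 20.1 centimorgans.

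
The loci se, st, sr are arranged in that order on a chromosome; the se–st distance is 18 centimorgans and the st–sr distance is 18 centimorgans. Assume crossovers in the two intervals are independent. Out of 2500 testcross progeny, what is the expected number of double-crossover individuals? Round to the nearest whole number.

81

Map distances give recombination frequencies of 0.180 and 0.180 for the two intervals.
With no interference, expected double-crossover frequency = 0.180 × 0.180 = 0.03240.
Expected number = 0.03240 × 2500 = 81.00 ≈ 81.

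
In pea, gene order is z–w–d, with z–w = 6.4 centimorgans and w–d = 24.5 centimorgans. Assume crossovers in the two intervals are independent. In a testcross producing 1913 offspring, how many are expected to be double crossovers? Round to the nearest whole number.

30

Map distances give recombination frequencies of 0.064 and 0.245 for the two intervals.
With no interference, expected double-crossover frequency = 0.064 × 0.245 = 0.01568.
Expected number = 0.01568 × 1913 = 30.00 ≈ 30.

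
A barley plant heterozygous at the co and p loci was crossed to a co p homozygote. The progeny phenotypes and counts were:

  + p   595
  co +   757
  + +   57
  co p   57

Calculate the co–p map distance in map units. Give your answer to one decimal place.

7.8 map units

The two most frequent classes, + p (595) and co + (757), are the parental types, so the F1 was + p / co +.
The recombinant classes are + + and co p: 57 + 57 = 114.
Recombination frequency = 114/1466 = 0.0778 ≈ 7.8%, i.e. 7.8 map units.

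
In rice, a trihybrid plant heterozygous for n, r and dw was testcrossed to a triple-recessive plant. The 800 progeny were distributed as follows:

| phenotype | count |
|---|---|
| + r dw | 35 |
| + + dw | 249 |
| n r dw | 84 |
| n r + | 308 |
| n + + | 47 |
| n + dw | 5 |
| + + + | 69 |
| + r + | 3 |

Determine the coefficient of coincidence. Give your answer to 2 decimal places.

0.44

The two most frequent reciprocal classes, n r + and + + dw, are the parental types, so the F1 was n r + / + + dw.
The two rarest classes, + r + and n + dw, are the double crossovers. Comparing them with the parentals, only the n allele has switched, so n is the middle locus and the order is dw – n – r.
dw–n: (153 + 8)/800 = 0.2013; n–r: (82 + 8)/800 = 0.1125.
Expected DCO frequency = 0.2013 × 0.1125 ≈ 0.02265; observed = 8/800 ≈ 0.01000.
Coefficient of coincidence = 0.01000/0.02265 ≈ 0.44.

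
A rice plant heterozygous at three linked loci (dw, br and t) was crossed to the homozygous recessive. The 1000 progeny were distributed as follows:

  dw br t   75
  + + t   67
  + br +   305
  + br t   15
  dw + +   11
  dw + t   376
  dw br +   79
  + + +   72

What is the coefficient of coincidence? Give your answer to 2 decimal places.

0.87

The two most frequent reciprocal classes, dw + t and + br +, are the parental types, so the F1 was dw + t / + br +.
The two rarest classes, dw + + and + br t, are the double crossovers. Comparing them with the parentals, only the t allele has switched, so t is the middle locus and the order is dw – t – br.
dw–t: (146 + 26)/1000 = 0.1720; t–br: (147 + 26)/1000 = 0.1730.
Expected DCO frequency = 0.1720 × 0.1730 ≈ 0.02976; observed = 26/1000 ≈ 0.02600.
Coefficient of coincidence = 0.02600/0.02976 ≈ 0.87.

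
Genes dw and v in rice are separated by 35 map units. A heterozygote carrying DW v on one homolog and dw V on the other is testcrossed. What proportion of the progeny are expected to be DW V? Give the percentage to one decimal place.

17.5%

A map distance of 35 map units corresponds to a recombination frequency of 0.350.
The F1 is DW v / dw V, so DW V is a recombinant gamete class with expected frequency r/2 = 0.350/2 = 0.1750.
That is 0.1750 = 17.5% of the progeny.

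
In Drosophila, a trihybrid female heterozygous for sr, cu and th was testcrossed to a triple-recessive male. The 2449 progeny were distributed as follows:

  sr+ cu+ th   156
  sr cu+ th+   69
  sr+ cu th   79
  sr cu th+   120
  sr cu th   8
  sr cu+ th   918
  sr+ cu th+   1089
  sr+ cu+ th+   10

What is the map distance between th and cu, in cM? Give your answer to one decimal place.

The two most frequent reciprocal classes, sr cu+ th and sr+ cu th+, are the parental types, so the F1 was sr cu+ th / sr+ cu th+.
The two rarest classes, sr cu th and sr+ cu+ th+, are the double crossovers. Comparing them with the parentals, only the cu allele has switched, so cu is the middle locus and the order is th – cu – sr.
Crossovers in the th–cu interval produce the single-crossover classes sr cu+ th+ and sr+ cu th (69 + 79 = 148) plus the double crossovers (18).
RF(th–cu) = (148 + 18) / 2449 = 166/2449 = 0.0678 → 6.8 cM.

6.8 cM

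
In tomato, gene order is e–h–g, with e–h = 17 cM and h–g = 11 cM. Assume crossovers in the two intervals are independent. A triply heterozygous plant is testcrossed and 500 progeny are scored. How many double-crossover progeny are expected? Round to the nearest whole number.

9

Map distances give recombination frequencies of 0.170 and 0.110 for the two intervals.
With no interference, expected double-crossover frequency = 0.170 × 0.110 = 0.01870.
Expected number = 0.01870 × 500 = 9.35 ≈ 9.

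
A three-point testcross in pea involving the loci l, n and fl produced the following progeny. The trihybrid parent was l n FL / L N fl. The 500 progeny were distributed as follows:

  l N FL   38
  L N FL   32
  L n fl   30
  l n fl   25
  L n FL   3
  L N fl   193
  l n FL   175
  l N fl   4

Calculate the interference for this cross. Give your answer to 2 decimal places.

The two rarest classes, L n FL and l N fl, are the double crossovers. Comparing them with the parentals, only the l allele has switched, so l is the middle locus and the order is fl – l – n.
fl–l: (57 + 7)/500 = 0.1280; l–n: (68 + 7)/500 = 0.1500.
Expected DCO frequency = 0.1280 × 0.1500 ≈ 0.01920; observed = 7/500 ≈ 0.01400.
Coefficient of coincidence = 0.01400/0.01920 ≈ 0.73; interference = 1 − 0.73 = 0.27.

0.27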